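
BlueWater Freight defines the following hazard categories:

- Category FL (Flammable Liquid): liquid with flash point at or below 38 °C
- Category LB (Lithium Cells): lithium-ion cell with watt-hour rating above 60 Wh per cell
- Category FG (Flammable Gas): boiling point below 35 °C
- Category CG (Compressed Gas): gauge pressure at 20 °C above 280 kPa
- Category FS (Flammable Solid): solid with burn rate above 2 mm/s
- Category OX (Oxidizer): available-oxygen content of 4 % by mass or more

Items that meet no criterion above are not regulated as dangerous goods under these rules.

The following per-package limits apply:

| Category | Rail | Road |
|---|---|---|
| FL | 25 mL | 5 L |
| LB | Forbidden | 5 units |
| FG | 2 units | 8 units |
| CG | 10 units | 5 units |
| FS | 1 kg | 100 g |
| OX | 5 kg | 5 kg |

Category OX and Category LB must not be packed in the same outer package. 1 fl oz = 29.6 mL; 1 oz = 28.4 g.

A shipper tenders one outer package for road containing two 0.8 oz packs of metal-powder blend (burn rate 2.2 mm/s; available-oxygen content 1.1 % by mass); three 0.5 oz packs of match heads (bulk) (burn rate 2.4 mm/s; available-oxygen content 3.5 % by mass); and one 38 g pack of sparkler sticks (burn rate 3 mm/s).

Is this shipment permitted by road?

No

Burn rate 2.2 mm/s meets the Category FS criterion (Flammable Solid), so the metal-powder blend is Category FS.
Match heads (bulk): burn rate 2.4 mm/s > 2 mm/s → Category FS (Flammable Solid).
With burn rate 3 mm/s (> 2 mm/s), the sparkler sticks fall in Category FS.
Total Category FS: (two 0.8 oz packs = 45.44 g) + (three 0.5 oz packs = 42.6 g) + 38 g = 126.04 g.
126.04 g > 100 g (road limit, Category FS) — over the limit.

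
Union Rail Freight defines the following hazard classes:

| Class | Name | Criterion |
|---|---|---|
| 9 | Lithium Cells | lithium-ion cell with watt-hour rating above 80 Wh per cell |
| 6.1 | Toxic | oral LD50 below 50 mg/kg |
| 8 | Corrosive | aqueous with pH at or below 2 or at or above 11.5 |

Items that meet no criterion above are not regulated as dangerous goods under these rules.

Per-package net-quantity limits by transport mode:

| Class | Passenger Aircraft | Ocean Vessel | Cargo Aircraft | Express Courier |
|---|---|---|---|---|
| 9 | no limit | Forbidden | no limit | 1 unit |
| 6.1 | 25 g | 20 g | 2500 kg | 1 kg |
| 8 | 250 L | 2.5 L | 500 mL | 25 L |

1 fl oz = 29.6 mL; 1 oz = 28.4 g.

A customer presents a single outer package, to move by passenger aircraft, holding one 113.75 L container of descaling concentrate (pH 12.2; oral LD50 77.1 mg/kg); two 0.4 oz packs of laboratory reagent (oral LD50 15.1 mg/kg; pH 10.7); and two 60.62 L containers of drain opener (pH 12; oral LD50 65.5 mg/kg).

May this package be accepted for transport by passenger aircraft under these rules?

With pH 12.2 (≥ 11.5), the descaling concentrate falls in Class 8.
With oral LD50 15.1 mg/kg (< 50 mg/kg), the laboratory reagent falls in Class 6.1.
With pH 12 (≥ 11.5), the drain opener falls in Class 8.
Total Class 8: 113.75 L + (two 60.62 L containers = 121.24 L) = 234.99 L.
234.99 L is within the passenger aircraft limit of 250 L for Class 8.
Class 6.1 quantity: two 0.4 oz packs = 22.72 g.
That is within the Class 6.1 passenger aircraft limit of 25 g.
Every hazard class is within its passenger aircraft limit and no segregation rule is violated.

Yes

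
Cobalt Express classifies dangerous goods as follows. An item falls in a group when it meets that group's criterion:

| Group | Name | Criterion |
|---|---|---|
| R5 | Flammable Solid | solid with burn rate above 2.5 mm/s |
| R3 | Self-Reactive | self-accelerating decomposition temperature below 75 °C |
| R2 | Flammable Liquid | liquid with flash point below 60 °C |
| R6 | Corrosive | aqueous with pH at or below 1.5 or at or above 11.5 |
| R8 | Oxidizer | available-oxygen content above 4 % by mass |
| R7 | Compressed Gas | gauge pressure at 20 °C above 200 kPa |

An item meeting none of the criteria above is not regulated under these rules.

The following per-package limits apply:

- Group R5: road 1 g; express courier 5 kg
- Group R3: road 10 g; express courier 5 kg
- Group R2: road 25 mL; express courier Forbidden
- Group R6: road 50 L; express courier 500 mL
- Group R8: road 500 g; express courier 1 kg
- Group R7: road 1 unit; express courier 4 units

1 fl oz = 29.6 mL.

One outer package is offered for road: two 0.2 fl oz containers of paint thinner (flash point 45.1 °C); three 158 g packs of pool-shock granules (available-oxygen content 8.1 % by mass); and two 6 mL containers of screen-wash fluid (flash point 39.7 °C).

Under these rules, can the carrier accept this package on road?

Yes

With flash point 45.1 °C (< 60 °C), the paint thinner falls in Group R2.
Available-oxygen content 8.1 % by mass meets the Group R8 criterion (Oxidizer), so the pool-shock granules are Group R8.
With flash point 39.7 °C (< 60 °C), the screen-wash fluid falls in Group R2.
Total Group R2: (two 0.2 fl oz containers = 11.84 mL) + (two 6 mL containers = 12 mL) = 23.84 mL.
23.84 mL is within the road limit of 25 mL for Group R2.
Group R8 quantity: three 158 g packs = 474 g.
474 g is within the road limit of 500 g for Group R8.
Every hazard group is within its road limit and no segregation rule is violated.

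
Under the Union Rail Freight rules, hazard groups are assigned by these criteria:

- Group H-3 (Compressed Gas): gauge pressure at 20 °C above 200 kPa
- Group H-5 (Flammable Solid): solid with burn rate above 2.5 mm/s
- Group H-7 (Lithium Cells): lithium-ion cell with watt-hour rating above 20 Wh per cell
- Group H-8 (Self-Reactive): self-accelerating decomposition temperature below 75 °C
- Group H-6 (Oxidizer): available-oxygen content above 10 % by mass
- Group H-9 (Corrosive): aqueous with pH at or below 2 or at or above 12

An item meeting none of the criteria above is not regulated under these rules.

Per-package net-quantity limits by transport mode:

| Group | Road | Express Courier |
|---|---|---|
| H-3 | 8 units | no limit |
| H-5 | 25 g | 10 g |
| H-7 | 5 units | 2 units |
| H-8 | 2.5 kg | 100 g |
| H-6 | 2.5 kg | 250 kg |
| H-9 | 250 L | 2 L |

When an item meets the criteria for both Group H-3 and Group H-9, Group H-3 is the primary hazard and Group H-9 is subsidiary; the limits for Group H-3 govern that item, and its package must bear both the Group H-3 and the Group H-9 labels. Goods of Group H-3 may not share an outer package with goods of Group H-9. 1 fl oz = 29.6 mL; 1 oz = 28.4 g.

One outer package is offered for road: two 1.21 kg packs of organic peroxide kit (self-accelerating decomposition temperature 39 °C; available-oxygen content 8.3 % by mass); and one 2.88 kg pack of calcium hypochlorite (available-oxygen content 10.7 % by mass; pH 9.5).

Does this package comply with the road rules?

No

Self-accelerating decomposition temperature 39 °C meets the Group H-8 criterion (Self-Reactive), so the organic peroxide kit is Group H-8.
Calcium hypochlorite: available-oxygen content 10.7 % by mass > 10 % by mass → Group H-6 (Oxidizer).
Group H-6 quantity: 2.88 kg.
2.88 kg exceeds the road limit of 2.5 kg for Group H-6.
Group H-8 quantity: two 1.21 kg packs = 2.42 kg.
2.42 kg ≤ 2.5 kg (road limit, Group H-8) — within limit.
The segregation rule (Group H-3 with Group H-9) does not apply to Group H-6 with Group H-8.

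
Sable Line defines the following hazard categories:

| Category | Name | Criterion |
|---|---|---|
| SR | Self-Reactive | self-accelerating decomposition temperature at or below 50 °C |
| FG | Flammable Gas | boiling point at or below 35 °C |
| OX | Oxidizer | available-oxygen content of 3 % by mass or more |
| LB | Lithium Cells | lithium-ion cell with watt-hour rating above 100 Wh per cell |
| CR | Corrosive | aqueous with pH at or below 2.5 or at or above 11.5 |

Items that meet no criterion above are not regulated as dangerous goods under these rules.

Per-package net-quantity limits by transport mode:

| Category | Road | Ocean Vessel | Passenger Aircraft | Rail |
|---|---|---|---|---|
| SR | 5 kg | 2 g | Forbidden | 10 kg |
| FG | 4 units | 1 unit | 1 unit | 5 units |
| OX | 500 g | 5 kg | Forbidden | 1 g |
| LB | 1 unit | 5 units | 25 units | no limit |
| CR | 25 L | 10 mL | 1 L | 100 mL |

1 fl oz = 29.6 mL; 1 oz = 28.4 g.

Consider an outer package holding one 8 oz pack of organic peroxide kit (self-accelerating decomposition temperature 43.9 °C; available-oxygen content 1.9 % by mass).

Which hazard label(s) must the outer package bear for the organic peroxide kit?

Category SR

Organic peroxide kit: self-accelerating decomposition temperature 43.9 °C ≤ 50 °C → Category SR (Self-Reactive).
Only the Category SR label is required.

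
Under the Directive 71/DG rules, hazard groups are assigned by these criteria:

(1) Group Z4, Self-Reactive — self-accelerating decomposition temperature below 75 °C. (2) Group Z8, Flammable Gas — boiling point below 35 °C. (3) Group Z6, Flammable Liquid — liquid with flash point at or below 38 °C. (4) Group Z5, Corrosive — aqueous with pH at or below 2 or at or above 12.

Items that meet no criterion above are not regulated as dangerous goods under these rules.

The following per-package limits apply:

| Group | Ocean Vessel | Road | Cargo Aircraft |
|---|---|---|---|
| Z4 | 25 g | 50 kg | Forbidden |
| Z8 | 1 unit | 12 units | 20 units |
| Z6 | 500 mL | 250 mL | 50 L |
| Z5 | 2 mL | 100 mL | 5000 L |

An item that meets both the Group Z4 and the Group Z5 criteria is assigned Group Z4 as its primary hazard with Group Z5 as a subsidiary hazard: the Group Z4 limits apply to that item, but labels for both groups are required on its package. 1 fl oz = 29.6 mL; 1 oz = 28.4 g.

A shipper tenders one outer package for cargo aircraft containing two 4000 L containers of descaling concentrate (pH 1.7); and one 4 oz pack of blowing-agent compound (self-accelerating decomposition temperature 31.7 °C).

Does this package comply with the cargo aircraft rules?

The descaling concentrate has pH 1.7, which is ≤ 2, so it is Group Z5 (Corrosive).
Self-accelerating decomposition temperature 31.7 °C meets the Group Z4 criterion (Self-Reactive), so the blowing-agent compound is Group Z4.
Group Z5 quantity: two 4000 L containers = 8000 L.
That exceeds the Group Z5 cargo aircraft limit of 5000 L.
Group Z4 quantity: one 4 oz pack = 113.6 g.
Group Z4 is Forbidden by cargo aircraft.

No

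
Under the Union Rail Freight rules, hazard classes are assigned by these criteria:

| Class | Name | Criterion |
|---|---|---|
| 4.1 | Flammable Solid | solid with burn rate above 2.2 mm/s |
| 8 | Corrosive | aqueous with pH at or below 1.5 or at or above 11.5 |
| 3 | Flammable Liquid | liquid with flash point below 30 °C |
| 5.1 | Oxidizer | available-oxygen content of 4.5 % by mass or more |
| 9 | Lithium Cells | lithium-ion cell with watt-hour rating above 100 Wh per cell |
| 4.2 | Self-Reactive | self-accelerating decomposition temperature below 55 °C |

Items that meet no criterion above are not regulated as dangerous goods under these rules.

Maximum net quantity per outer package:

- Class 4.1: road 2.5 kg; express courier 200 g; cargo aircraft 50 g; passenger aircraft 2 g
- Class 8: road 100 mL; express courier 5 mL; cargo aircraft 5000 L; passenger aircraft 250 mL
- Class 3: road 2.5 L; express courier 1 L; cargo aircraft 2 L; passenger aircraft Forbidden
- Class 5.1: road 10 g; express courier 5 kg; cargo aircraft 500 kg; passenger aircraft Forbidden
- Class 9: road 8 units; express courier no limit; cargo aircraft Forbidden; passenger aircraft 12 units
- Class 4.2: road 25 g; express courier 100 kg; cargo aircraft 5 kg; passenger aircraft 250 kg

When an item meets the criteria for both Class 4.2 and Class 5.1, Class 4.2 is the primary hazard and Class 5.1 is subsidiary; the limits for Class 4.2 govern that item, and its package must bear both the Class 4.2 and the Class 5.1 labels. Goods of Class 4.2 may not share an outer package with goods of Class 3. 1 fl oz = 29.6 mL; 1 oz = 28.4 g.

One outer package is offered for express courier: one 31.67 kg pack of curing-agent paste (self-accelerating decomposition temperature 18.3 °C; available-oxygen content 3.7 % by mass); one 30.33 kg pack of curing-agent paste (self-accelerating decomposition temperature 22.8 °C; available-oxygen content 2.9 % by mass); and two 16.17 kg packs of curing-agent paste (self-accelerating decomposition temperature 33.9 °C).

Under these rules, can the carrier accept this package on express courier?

With self-accelerating decomposition temperature 18.3 °C (< 55 °C), the curing-agent paste falls in Class 4.2.
Curing-agent paste: self-accelerating decomposition temperature 22.8 °C < 55 °C → Class 4.2 (Self-Reactive).
Self-accelerating decomposition temperature 33.9 °C meets the Class 4.2 criterion (Self-Reactive), so the curing-agent paste is Class 4.2.
Class 4.2 net quantity: 31.67 kg + 30.33 kg + (two 16.17 kg packs = 32.34 kg) = 94.34 kg.
94.34 kg ≤ 100 kg (express courier limit, Class 4.2) — within limit.

Yes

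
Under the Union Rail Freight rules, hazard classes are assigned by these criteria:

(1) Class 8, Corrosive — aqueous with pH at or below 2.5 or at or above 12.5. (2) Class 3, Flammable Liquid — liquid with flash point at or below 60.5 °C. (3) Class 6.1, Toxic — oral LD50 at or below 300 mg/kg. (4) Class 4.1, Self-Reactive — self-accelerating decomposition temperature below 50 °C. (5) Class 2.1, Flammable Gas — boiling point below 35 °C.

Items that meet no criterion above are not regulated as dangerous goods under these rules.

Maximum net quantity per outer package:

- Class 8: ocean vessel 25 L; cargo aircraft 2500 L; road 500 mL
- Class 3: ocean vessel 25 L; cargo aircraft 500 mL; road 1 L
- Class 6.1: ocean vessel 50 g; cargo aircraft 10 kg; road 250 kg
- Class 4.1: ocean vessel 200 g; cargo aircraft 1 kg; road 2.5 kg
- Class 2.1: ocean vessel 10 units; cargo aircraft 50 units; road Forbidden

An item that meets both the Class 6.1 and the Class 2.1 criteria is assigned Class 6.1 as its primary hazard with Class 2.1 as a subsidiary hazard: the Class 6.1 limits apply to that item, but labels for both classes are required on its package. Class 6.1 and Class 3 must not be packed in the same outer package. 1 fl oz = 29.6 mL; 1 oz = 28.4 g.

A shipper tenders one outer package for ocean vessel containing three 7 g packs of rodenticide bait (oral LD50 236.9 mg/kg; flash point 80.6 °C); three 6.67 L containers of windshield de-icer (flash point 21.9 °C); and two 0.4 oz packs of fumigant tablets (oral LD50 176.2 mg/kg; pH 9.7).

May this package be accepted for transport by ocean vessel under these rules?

No

Oral LD50 236.9 mg/kg meets the Class 6.1 criterion (Toxic), so the rodenticide bait is Class 6.1.
With flash point 21.9 °C (≤ 60.5 °C), the windshield de-icer falls in Class 3.
With oral LD50 176.2 mg/kg (≤ 300 mg/kg), the fumigant tablets fall in Class 6.1.
Class 6.1 net quantity: (three 7 g packs = 21 g) + (two 0.4 oz packs = 22.72 g) = 43.72 g.
That is within the Class 6.1 ocean vessel limit of 50 g.
Class 3 quantity: three 6.67 L containers = 20.01 L.
20.01 L ≤ 25 L (ocean vessel limit, Class 3) — within limit.
Class 6.1 and Class 3 may not share an outer package.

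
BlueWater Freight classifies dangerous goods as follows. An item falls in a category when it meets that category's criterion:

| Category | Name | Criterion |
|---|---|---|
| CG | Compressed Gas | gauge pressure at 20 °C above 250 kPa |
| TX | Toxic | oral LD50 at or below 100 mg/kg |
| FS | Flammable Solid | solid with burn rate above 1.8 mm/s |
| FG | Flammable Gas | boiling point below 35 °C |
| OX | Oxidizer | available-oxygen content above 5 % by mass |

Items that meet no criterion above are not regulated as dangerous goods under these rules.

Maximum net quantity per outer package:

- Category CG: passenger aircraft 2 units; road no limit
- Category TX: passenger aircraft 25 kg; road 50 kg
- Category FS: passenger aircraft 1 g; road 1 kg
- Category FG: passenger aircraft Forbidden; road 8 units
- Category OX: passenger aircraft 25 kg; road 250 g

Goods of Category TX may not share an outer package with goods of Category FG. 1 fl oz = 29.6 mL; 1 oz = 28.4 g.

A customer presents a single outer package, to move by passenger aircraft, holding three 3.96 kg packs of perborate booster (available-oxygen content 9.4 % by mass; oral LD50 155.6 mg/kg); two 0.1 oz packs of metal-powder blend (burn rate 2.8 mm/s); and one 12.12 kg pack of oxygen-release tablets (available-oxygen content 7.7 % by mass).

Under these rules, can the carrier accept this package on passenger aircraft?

Perborate booster: available-oxygen content 9.4 % by mass > 5 % by mass → Category OX (Oxidizer).
Metal-powder blend: burn rate 2.8 mm/s > 1.8 mm/s → Category FS (Flammable Solid).
With available-oxygen content 7.7 % by mass (> 5 % by mass), the oxygen-release tablets fall in Category OX.
Category OX net quantity: (three 3.96 kg packs = 11.88 kg) + 12.12 kg = 24 kg.
That is within the Category OX passenger aircraft limit of 25 kg.
Category FS quantity: two 0.1 oz packs = 5.68 g.
5.68 g exceeds the passenger aircraft limit of 1 g for Category FS.
The segregation rule (Category TX with Category FG) does not apply to Category OX with Category FS.

No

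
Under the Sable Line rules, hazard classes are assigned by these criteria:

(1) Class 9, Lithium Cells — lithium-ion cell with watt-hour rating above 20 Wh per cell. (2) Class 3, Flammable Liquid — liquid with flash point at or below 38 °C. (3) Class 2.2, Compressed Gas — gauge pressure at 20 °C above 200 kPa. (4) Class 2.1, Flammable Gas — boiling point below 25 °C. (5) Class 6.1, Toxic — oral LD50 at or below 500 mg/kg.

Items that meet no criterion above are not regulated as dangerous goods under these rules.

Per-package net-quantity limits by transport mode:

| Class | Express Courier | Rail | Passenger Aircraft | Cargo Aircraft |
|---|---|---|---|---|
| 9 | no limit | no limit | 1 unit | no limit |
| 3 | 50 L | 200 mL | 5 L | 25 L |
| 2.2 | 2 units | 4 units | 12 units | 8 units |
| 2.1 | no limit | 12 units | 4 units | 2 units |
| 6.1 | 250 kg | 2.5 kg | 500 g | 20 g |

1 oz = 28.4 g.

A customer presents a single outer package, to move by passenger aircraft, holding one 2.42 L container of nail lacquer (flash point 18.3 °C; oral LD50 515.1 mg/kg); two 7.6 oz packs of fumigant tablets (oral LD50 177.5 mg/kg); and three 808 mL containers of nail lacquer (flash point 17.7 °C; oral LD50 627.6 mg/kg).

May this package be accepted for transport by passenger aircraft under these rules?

The nail lacquer has flash point 18.3 °C, which is ≤ 38 °C, so it is Class 3 (Flammable Liquid).
Oral LD50 177.5 mg/kg meets the Class 6.1 criterion (Toxic), so the fumigant tablets are Class 6.1.
Nail lacquer: flash point 17.7 °C ≤ 38 °C → Class 3 (Flammable Liquid).
Class 3 net quantity: 2.42 L + (three 808 mL containers = 2.424 L) = 4.844 L.
That is within the Class 3 passenger aircraft limit of 5 L.
Class 6.1 quantity: two 7.6 oz packs = 431.68 g.
431.68 g ≤ 500 g (passenger aircraft limit, Class 6.1) — within limit.
Every hazard class is within its passenger aircraft limit and no segregation rule is violated.

Yes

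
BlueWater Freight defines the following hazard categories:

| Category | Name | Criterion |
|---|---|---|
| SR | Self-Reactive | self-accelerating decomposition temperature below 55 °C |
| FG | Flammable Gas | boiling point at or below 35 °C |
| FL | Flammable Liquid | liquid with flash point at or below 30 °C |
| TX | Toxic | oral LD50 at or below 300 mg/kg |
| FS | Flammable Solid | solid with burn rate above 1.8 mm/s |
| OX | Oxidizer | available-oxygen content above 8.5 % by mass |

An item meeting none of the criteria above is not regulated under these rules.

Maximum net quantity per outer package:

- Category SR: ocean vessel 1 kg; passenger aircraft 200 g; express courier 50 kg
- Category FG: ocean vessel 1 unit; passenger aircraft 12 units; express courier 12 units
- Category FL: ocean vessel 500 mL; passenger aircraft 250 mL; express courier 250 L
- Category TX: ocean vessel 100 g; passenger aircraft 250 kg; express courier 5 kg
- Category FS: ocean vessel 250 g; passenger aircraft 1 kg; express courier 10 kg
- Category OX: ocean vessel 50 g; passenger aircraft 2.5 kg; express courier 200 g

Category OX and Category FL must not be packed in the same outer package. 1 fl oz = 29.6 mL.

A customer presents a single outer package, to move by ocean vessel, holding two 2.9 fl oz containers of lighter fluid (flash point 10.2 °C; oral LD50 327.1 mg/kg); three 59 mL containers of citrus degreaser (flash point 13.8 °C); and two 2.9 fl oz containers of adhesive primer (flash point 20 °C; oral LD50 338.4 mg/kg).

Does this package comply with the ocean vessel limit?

Flash point 10.2 °C meets the Category FL criterion (Flammable Liquid), so the lighter fluid is Category FL.
Citrus degreaser: flash point 13.8 °C ≤ 30 °C → Category FL (Flammable Liquid).
Adhesive primer: flash point 20 °C ≤ 30 °C → Category FL (Flammable Liquid).
Category FL net quantity: (two 2.9 fl oz containers = 171.68 mL) + (three 59 mL containers = 177 mL) + (two 2.9 fl oz containers = 171.68 mL) = 520.36 mL.
520.36 mL > 500 mL (ocean vessel limit, Category FL) — over the limit.

No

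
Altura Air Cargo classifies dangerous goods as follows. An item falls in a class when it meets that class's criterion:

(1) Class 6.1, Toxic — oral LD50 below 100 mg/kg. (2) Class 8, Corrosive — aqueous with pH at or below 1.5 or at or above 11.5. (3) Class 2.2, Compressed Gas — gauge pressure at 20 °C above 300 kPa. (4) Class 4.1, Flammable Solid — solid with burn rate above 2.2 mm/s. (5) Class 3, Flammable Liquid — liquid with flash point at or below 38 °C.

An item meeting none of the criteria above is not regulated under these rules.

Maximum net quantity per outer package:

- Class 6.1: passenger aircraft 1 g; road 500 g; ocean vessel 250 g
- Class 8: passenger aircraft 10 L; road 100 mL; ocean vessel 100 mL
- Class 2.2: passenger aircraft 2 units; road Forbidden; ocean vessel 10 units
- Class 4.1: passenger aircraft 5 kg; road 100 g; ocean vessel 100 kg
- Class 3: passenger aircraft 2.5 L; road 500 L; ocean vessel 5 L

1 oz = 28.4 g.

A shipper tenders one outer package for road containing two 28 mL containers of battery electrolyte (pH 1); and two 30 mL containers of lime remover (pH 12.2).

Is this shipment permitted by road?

No

The battery electrolyte has pH 1, which is ≤ 1.5, so it is Class 8 (Corrosive).
Lime remover: pH 12.2 ≥ 11.5 → Class 8 (Corrosive).
Class 8 net quantity: (two 28 mL containers = 56 mL) + (two 30 mL containers = 60 mL) = 116 mL.
116 mL exceeds the road limit of 100 mL for Class 8.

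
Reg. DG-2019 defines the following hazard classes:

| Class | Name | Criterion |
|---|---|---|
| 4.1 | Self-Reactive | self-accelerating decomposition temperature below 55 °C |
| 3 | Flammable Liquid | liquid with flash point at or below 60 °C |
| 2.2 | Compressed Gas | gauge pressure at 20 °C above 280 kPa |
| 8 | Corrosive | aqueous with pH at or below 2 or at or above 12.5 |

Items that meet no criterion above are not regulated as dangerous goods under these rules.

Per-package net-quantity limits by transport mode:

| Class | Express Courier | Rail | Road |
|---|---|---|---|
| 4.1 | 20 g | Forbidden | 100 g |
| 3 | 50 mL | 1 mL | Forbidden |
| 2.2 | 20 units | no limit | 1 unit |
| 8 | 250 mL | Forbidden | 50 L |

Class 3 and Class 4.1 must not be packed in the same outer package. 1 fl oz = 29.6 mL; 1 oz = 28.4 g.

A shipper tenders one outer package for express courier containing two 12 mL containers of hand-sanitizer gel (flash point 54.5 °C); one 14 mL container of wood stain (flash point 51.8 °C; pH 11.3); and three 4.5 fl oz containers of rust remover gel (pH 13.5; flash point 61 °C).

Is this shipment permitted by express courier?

No

With flash point 54.5 °C (≤ 60 °C), the hand-sanitizer gel falls in Class 3.
With flash point 51.8 °C (≤ 60 °C), the wood stain falls in Class 3.
pH 13.5 meets the Class 8 criterion (Corrosive), so the rust remover gel is Class 8.
Class 8 quantity: three 4.5 fl oz containers = 399.6 mL.
That exceeds the Class 8 express courier limit of 250 mL.
Total Class 3: (two 12 mL containers = 24 mL) + 14 mL = 38 mL.
38 mL is within the express courier limit of 50 mL for Class 3.
The segregation rule (Class 3 with Class 4.1) does not apply to Class 8 with Class 3.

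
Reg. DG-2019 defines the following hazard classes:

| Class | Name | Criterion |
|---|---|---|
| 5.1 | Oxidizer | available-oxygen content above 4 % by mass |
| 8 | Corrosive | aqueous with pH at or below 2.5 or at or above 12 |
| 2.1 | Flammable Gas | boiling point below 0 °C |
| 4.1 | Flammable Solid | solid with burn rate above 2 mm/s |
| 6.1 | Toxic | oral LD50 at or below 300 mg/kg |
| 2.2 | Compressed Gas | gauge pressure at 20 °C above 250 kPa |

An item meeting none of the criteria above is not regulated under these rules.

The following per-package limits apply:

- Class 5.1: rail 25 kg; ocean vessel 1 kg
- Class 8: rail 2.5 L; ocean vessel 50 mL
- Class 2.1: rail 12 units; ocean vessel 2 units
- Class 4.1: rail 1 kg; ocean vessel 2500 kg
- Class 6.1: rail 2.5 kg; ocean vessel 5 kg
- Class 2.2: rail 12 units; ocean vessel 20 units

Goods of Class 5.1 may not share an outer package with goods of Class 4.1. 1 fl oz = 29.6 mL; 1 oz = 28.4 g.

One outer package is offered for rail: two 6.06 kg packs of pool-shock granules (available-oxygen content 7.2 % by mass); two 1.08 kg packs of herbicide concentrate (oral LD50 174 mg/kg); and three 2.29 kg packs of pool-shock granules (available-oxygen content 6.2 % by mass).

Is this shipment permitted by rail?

Available-oxygen content 7.2 % by mass meets the Class 5.1 criterion (Oxidizer), so the pool-shock granules are Class 5.1.
Oral LD50 174 mg/kg meets the Class 6.1 criterion (Toxic), so the herbicide concentrate is Class 6.1.
Available-oxygen content 6.2 % by mass meets the Class 5.1 criterion (Oxidizer), so the pool-shock granules are Class 5.1.
Total Class 5.1: (two 6.06 kg packs = 12.12 kg) + (three 2.29 kg packs = 6.87 kg) = 18.99 kg.
18.99 kg is within the rail limit of 25 kg for Class 5.1.
Class 6.1 quantity: two 1.08 kg packs = 2.16 kg.
2.16 kg is within the rail limit of 2.5 kg for Class 6.1.
The segregation rule (Class 5.1 with Class 4.1) does not apply to Class 5.1 with Class 6.1.
Every hazard class is within its rail limit and no segregation rule is violated.

Yes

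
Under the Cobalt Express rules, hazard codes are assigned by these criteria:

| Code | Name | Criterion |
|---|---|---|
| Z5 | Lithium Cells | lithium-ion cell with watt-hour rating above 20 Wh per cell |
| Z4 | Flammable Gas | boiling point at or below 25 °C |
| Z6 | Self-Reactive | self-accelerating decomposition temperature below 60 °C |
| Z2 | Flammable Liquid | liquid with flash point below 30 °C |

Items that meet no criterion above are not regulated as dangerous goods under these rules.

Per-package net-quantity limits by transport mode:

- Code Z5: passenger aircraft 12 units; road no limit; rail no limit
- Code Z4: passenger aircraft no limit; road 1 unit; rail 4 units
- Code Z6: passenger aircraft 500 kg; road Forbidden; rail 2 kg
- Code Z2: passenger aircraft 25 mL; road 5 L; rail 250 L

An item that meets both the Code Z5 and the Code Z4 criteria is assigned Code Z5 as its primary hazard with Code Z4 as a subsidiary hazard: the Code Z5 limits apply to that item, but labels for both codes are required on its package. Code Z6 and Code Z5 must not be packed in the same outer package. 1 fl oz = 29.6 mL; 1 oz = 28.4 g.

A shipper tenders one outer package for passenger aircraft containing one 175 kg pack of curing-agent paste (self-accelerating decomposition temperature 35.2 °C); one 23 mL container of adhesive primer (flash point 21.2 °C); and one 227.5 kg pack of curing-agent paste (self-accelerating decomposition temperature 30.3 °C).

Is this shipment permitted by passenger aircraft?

Yes

The curing-agent paste has self-accelerating decomposition temperature 35.2 °C, which is < 60 °C, so it is Code Z6 (Self-Reactive).
Flash point 21.2 °C meets the Code Z2 criterion (Flammable Liquid), so the adhesive primer is Code Z2.
With self-accelerating decomposition temperature 30.3 °C (< 60 °C), the curing-agent paste falls in Code Z6.
Total Code Z6: 175 kg + 227.5 kg = 402.5 kg.
402.5 kg ≤ 500 kg (passenger aircraft limit, Code Z6) — within limit.
Code Z2 quantity: 23 mL.
23 mL is within the passenger aircraft limit of 25 mL for Code Z2.
The segregation rule (Code Z6 with Code Z5) does not apply to Code Z6 with Code Z2.
Every hazard code is within its passenger aircraft limit and no segregation rule is violated.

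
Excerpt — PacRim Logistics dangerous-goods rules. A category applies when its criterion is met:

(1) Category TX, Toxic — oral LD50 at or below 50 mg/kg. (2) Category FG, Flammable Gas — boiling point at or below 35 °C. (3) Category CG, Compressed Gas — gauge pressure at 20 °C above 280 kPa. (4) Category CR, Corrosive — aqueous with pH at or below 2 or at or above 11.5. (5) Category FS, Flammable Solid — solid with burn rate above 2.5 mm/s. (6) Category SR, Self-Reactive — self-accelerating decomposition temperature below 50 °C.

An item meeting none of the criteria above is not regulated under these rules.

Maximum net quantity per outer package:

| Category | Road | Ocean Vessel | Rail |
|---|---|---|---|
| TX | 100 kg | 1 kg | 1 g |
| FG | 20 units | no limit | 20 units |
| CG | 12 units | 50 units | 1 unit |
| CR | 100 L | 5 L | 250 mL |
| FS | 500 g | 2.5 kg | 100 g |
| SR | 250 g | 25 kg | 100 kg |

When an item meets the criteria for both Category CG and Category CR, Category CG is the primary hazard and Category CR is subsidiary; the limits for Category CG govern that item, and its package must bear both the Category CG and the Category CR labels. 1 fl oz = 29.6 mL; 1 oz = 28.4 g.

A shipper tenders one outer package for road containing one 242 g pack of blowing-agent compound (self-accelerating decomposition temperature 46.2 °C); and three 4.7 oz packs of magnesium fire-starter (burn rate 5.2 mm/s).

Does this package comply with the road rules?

Yes

Blowing-agent compound: self-accelerating decomposition temperature 46.2 °C < 50 °C → Category SR (Self-Reactive).
With burn rate 5.2 mm/s (> 2.5 mm/s), the magnesium fire-starter falls in Category FS.
Category SR quantity: 242 g.
242 g ≤ 250 g (road limit, Category SR) — within limit.
Category FS quantity: three 4.7 oz packs = 400.44 g.
400.44 g ≤ 500 g (road limit, Category FS) — within limit.
Every hazard category is within its road limit and no segregation rule is violated.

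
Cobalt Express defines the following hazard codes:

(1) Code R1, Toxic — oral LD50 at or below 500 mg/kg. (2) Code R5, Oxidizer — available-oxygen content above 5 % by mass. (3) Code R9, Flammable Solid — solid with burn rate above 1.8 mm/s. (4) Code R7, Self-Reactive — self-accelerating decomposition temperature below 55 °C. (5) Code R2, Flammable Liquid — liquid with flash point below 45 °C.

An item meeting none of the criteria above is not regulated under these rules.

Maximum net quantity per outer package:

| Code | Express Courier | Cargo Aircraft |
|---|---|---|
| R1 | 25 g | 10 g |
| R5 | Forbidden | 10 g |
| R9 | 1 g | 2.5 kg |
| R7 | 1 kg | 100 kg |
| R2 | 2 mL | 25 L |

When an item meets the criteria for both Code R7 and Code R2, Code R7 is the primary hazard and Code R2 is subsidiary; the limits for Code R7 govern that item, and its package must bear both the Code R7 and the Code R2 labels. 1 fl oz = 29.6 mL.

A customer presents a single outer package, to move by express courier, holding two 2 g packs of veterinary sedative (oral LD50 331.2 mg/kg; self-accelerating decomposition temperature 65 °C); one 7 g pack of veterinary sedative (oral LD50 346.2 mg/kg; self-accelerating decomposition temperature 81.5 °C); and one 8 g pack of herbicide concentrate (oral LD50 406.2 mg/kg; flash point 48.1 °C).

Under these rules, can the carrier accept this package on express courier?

The veterinary sedative has oral LD50 331.2 mg/kg, which is ≤ 500 mg/kg, so it is Code R1 (Toxic).
The veterinary sedative has oral LD50 346.2 mg/kg, which is ≤ 500 mg/kg, so it is Code R1 (Toxic).
Oral LD50 406.2 mg/kg meets the Code R1 criterion (Toxic), so the herbicide concentrate is Code R1.
Total Code R1: (two 2 g packs = 4 g) + 7 g + 8 g = 19 g.
That is within the Code R1 express courier limit of 25 g.

Yes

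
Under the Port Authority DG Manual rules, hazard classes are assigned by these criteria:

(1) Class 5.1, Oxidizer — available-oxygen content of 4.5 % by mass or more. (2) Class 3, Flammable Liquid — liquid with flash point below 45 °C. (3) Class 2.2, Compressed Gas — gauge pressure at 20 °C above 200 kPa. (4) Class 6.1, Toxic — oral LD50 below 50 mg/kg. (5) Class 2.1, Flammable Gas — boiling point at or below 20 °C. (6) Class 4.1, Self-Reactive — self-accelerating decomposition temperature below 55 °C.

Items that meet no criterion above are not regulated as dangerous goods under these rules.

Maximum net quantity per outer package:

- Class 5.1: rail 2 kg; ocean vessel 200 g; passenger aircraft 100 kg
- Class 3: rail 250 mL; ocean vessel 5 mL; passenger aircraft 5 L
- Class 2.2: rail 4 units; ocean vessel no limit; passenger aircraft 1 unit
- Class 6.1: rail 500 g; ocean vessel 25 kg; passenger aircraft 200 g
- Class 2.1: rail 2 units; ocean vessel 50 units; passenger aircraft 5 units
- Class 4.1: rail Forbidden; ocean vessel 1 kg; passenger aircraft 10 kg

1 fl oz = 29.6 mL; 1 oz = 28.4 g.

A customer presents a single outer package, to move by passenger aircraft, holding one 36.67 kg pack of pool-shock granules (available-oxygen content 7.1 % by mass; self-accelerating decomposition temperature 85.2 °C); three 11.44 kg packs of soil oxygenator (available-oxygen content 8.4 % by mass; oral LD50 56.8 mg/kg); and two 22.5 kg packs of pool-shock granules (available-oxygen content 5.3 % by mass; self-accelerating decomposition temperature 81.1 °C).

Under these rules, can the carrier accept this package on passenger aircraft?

No

Pool-shock granules: available-oxygen content 7.1 % by mass ≥ 4.5 % by mass → Class 5.1 (Oxidizer).
Available-oxygen content 8.4 % by mass meets the Class 5.1 criterion (Oxidizer), so the soil oxygenator is Class 5.1.
With available-oxygen content 5.3 % by mass (≥ 4.5 % by mass), the pool-shock granules fall in Class 5.1.
Total Class 5.1: 36.67 kg + (three 11.44 kg packs = 34.32 kg) + (two 22.5 kg packs = 45 kg) = 115.99 kg.
That exceeds the Class 5.1 passenger aircraft limit of 100 kg.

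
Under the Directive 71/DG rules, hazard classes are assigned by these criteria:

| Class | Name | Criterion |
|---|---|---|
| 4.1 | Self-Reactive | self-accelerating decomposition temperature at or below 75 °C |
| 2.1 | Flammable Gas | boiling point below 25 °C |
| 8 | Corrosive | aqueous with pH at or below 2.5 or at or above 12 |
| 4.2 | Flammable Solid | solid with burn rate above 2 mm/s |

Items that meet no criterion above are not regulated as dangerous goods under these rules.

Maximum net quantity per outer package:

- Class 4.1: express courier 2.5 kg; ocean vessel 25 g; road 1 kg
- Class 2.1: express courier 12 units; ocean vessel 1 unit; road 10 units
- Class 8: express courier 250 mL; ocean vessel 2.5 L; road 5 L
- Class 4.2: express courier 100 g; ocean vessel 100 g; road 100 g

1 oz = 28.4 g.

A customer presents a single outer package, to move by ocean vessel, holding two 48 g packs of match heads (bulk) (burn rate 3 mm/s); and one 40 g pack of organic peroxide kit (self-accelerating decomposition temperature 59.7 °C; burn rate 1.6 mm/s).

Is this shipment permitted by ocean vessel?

With burn rate 3 mm/s (> 2 mm/s), the match heads (bulk) fall in Class 4.2.
Self-accelerating decomposition temperature 59.7 °C meets the Class 4.1 criterion (Self-Reactive), so the organic peroxide kit is Class 4.1.
Class 4.1 quantity: 40 g.
40 g > 25 g (ocean vessel limit, Class 4.1) — over the limit.
Class 4.2 quantity: two 48 g packs = 96 g.
That is within the Class 4.2 ocean vessel limit of 100 g.

No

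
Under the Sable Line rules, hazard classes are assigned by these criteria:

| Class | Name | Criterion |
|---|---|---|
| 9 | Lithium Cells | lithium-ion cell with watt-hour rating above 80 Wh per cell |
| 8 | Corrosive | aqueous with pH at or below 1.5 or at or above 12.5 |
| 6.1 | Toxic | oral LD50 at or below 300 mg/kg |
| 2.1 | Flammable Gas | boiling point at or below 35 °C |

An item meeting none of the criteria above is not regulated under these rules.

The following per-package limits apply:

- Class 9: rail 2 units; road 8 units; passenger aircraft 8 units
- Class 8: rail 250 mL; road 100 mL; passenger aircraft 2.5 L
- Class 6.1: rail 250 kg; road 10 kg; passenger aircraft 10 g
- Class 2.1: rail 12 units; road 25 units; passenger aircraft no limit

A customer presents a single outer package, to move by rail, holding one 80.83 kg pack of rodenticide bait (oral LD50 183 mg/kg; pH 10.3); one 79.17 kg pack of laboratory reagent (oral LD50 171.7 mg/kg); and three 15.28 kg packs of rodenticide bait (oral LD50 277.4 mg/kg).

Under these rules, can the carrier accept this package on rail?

The rodenticide bait has oral LD50 183 mg/kg, which is ≤ 300 mg/kg, so it is Class 6.1 (Toxic).
Oral LD50 171.7 mg/kg meets the Class 6.1 criterion (Toxic), so the laboratory reagent is Class 6.1.
Rodenticide bait: oral LD50 277.4 mg/kg ≤ 300 mg/kg → Class 6.1 (Toxic).
Class 6.1 net quantity: 80.83 kg + 79.17 kg + (three 15.28 kg packs = 45.84 kg) = 205.84 kg.
205.84 kg is within the rail limit of 250 kg for Class 6.1.

Yes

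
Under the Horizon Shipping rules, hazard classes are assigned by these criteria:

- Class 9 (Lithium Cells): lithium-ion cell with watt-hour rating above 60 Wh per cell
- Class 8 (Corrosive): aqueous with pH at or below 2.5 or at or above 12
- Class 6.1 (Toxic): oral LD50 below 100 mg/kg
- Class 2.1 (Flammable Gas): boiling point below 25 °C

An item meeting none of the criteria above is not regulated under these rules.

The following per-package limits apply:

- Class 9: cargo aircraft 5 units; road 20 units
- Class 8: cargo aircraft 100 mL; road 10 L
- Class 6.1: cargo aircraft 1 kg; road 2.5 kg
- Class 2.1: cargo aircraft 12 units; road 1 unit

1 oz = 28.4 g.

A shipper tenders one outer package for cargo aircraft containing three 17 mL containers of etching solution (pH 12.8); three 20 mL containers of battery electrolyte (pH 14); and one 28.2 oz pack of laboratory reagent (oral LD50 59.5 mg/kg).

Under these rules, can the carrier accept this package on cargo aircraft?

No

With pH 12.8 (≥ 12), the etching solution falls in Class 8.
Battery electrolyte: pH 14 ≥ 12 → Class 8 (Corrosive).
Laboratory reagent: oral LD50 59.5 mg/kg < 100 mg/kg → Class 6.1 (Toxic).
Total Class 8: (three 17 mL containers = 51 mL) + (three 20 mL containers = 60 mL) = 111 mL.
That exceeds the Class 8 cargo aircraft limit of 100 mL.
Class 6.1 quantity: one 28.2 oz pack = 800.88 g.
800.88 g is within the cargo aircraft limit of 1 kg for Class 6.1.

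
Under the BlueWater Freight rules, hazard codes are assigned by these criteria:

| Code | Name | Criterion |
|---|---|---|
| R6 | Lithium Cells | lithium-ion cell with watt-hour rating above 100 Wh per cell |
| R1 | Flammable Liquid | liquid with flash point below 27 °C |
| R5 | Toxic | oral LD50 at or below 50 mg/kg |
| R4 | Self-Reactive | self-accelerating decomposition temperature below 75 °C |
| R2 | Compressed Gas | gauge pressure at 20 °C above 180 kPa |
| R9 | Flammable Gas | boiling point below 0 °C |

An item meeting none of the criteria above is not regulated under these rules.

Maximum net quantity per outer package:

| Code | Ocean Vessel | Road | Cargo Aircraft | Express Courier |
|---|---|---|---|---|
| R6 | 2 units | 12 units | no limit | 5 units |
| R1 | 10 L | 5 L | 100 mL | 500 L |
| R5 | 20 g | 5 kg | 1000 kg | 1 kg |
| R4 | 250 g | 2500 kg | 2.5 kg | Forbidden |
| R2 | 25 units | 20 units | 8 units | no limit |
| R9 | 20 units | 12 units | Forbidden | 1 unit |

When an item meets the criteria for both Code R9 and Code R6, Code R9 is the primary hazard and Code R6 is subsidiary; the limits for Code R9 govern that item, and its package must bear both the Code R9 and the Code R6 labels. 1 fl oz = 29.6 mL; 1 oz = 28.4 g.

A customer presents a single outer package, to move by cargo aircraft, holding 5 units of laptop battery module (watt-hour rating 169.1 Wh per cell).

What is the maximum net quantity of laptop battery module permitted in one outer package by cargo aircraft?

no limit

The laptop battery module has watt-hour rating 169.1 Wh per cell, which is > 100 Wh per cell, so it is Code R6 (Lithium Cells).
The cargo aircraft limit for Code R6 is no limit.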